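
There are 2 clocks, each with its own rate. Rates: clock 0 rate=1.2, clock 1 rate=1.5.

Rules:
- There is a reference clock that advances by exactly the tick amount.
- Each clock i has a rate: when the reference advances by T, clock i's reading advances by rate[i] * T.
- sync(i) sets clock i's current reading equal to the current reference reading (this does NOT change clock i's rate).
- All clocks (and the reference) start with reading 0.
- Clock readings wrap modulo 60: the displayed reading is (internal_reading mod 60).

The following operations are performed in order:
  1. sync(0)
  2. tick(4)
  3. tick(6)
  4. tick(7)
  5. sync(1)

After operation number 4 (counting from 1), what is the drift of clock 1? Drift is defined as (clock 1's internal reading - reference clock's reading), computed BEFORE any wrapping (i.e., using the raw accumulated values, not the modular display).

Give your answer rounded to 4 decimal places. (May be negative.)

Answer: 8.5000

Derivation:
After op 1 sync(0): ref=0.0000 raw=[0.0000 0.0000]
After op 2 tick(4): ref=4.0000 raw=[4.8000 6.0000]
After op 3 tick(6): ref=10.0000 raw=[12.0000 15.0000]
After op 4 tick(7): ref=17.0000 raw=[20.4000 25.5000]
Drift of clock 1 after op 4: 25.5000 - 17.0000 = 8.5000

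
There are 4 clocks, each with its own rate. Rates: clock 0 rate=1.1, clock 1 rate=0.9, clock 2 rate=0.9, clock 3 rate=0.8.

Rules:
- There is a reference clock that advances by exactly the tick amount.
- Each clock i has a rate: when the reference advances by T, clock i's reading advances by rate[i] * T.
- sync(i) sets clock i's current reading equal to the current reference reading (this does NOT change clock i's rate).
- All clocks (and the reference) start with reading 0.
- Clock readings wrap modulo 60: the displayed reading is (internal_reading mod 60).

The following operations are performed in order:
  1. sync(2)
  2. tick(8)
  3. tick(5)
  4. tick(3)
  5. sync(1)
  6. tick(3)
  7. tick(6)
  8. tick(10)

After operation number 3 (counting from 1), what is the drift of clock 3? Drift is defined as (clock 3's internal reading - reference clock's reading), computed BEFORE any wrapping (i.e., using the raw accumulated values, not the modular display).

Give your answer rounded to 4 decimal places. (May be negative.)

After op 1 sync(2): ref=0.0000 raw=[0.0000 0.0000 0.0000 0.0000]
After op 2 tick(8): ref=8.0000 raw=[8.8000 7.2000 7.2000 6.4000]
After op 3 tick(5): ref=13.0000 raw=[14.3000 11.7000 11.7000 10.4000]
Drift of clock 3 after op 3: 10.4000 - 13.0000 = -2.6000

Answer: -2.6000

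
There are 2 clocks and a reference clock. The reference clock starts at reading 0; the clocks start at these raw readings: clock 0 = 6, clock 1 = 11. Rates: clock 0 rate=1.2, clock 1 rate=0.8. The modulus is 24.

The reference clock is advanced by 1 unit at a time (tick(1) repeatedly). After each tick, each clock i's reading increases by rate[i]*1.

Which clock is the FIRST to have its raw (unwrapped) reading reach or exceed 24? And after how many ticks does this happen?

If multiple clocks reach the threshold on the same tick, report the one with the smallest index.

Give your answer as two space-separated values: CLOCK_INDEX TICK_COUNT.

clock 0: start=6, rate=1.2, needs 24-6 = 18; ticks = ceil(18/1.2) = ceil(15.0000) = 15; reading at tick 15 = 6 + 1.2*15 = 24.0000
clock 1: start=11, rate=0.8, needs 24-11 = 13; ticks = ceil(13/0.8) = ceil(16.2500) = 17; reading at tick 17 = 11 + 0.8*17 = 24.6000
Minimum tick count = 15; winners = [0]; smallest index = 0

Answer: 0 15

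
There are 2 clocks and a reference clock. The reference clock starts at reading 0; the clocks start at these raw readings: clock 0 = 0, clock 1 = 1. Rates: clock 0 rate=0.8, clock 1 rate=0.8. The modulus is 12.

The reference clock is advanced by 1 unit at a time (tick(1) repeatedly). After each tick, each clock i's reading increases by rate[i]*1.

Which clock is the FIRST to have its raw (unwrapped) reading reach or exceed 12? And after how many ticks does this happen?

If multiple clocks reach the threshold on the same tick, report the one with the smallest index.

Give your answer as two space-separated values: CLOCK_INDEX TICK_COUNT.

Answer: 1 14

Derivation:
clock 0: start=0, rate=0.8, needs 12-0 = 12; ticks = ceil(12/0.8) = ceil(15.0000) = 15; reading at tick 15 = 0 + 0.8*15 = 12.0000
clock 1: start=1, rate=0.8, needs 12-1 = 11; ticks = ceil(11/0.8) = ceil(13.7500) = 14; reading at tick 14 = 1 + 0.8*14 = 12.2000
Minimum tick count = 14; winners = [1]; smallest index = 1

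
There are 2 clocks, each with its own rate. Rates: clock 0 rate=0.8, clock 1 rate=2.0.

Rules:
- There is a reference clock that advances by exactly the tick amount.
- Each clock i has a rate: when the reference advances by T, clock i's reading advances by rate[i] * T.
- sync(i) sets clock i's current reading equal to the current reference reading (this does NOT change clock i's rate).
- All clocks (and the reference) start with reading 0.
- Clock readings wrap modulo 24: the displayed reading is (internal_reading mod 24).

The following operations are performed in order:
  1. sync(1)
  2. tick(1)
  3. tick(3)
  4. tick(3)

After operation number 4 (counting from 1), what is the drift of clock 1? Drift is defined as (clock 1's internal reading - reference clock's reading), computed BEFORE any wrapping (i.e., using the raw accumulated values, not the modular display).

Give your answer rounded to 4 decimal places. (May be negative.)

Answer: 7.0000

Derivation:
After op 1 sync(1): ref=0.0000 raw=[0.0000 0.0000]
After op 2 tick(1): ref=1.0000 raw=[0.8000 2.0000]
After op 3 tick(3): ref=4.0000 raw=[3.2000 8.0000]
After op 4 tick(3): ref=7.0000 raw=[5.6000 14.0000]
Drift of clock 1 after op 4: 14.0000 - 7.0000 = 7.0000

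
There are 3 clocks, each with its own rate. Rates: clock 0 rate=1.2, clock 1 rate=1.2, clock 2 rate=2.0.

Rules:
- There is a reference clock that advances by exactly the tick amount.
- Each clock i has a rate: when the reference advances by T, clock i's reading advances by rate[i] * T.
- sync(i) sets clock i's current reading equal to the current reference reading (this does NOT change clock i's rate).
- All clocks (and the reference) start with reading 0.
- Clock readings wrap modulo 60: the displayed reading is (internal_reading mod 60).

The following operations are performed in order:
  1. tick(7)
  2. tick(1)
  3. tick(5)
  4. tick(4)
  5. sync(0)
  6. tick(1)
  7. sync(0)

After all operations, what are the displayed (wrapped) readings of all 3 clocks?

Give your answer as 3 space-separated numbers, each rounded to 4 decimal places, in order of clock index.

After op 1 tick(7): ref=7.0000 raw=[8.4000 8.4000 14.0000]
After op 2 tick(1): ref=8.0000 raw=[9.6000 9.6000 16.0000]
After op 3 tick(5): ref=13.0000 raw=[15.6000 15.6000 26.0000]
After op 4 tick(4): ref=17.0000 raw=[20.4000 20.4000 34.0000]
After op 5 sync(0): ref=17.0000 raw=[17.0000 20.4000 34.0000]
After op 6 tick(1): ref=18.0000 raw=[18.2000 21.6000 36.0000]
After op 7 sync(0): ref=18.0000 raw=[18.0000 21.6000 36.0000]
Wrap final raw readings (mod 60): 18.0000 mod 60 = 18.0000; 21.6000 mod 60 = 21.6000; 36.0000 mod 60 = 36.0000

Answer: 18.0000 21.6000 36.0000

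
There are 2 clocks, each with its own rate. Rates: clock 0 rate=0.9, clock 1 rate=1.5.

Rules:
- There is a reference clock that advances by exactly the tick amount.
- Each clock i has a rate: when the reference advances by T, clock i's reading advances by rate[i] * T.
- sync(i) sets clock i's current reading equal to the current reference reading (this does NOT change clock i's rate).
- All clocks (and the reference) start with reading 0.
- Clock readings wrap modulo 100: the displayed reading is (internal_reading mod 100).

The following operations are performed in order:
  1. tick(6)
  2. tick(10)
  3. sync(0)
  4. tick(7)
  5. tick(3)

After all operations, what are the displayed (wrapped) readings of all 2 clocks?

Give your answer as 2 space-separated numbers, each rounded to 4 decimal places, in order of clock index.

After op 1 tick(6): ref=6.0000 raw=[5.4000 9.0000]
After op 2 tick(10): ref=16.0000 raw=[14.4000 24.0000]
After op 3 sync(0): ref=16.0000 raw=[16.0000 24.0000]
After op 4 tick(7): ref=23.0000 raw=[22.3000 34.5000]
After op 5 tick(3): ref=26.0000 raw=[25.0000 39.0000]
Wrap final raw readings (mod 100): 25.0000 mod 100 = 25.0000; 39.0000 mod 100 = 39.0000

Answer: 25.0000 39.0000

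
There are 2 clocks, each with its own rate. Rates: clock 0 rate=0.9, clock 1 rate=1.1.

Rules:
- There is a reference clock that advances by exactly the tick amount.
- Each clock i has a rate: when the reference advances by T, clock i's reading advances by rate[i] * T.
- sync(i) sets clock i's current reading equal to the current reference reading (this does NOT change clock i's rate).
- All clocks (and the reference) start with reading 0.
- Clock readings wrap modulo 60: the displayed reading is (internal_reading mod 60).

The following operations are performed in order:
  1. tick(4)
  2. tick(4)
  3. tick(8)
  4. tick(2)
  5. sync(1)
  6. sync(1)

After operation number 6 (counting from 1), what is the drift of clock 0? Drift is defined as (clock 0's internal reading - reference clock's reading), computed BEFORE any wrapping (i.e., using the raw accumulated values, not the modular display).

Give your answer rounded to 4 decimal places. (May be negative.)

After op 1 tick(4): ref=4.0000 raw=[3.6000 4.4000]
After op 2 tick(4): ref=8.0000 raw=[7.2000 8.8000]
After op 3 tick(8): ref=16.0000 raw=[14.4000 17.6000]
After op 4 tick(2): ref=18.0000 raw=[16.2000 19.8000]
After op 5 sync(1): ref=18.0000 raw=[16.2000 18.0000]
After op 6 sync(1): ref=18.0000 raw=[16.2000 18.0000]
Drift of clock 0 after op 6: 16.2000 - 18.0000 = -1.8000

Answer: -1.8000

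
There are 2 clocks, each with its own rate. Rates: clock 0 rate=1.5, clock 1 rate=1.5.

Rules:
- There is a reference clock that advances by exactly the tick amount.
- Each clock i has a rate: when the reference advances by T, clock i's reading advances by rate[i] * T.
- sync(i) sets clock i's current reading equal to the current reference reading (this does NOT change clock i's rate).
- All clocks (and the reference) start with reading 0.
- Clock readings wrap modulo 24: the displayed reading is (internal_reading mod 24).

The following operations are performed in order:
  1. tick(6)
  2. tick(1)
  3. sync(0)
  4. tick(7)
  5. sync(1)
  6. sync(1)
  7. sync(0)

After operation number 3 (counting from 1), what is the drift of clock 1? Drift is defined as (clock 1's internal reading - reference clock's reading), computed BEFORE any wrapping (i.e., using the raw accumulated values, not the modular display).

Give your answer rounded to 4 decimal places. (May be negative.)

After op 1 tick(6): ref=6.0000 raw=[9.0000 9.0000]
After op 2 tick(1): ref=7.0000 raw=[10.5000 10.5000]
After op 3 sync(0): ref=7.0000 raw=[7.0000 10.5000]
Drift of clock 1 after op 3: 10.5000 - 7.0000 = 3.5000

Answer: 3.5000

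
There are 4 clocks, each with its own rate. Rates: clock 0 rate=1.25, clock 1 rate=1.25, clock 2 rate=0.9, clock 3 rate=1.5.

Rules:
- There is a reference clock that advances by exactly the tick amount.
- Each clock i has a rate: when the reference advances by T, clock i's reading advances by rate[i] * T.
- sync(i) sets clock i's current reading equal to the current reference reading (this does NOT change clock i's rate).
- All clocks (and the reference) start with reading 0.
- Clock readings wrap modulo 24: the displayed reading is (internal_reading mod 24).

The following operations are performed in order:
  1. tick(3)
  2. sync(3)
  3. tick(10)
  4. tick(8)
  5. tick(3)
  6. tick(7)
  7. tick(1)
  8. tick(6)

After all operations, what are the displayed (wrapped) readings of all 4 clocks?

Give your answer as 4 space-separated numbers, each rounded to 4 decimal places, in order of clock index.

Answer: 23.5000 23.5000 10.2000 7.5000

Derivation:
After op 1 tick(3): ref=3.0000 raw=[3.7500 3.7500 2.7000 4.5000]
After op 2 sync(3): ref=3.0000 raw=[3.7500 3.7500 2.7000 3.0000]
After op 3 tick(10): ref=13.0000 raw=[16.2500 16.2500 11.7000 18.0000]
After op 4 tick(8): ref=21.0000 raw=[26.2500 26.2500 18.9000 30.0000]
After op 5 tick(3): ref=24.0000 raw=[30.0000 30.0000 21.6000 34.5000]
After op 6 tick(7): ref=31.0000 raw=[38.7500 38.7500 27.9000 45.0000]
After op 7 tick(1): ref=32.0000 raw=[40.0000 40.0000 28.8000 46.5000]
After op 8 tick(6): ref=38.0000 raw=[47.5000 47.5000 34.2000 55.5000]
Wrap final raw readings (mod 24): 47.5000 mod 24 = 23.5000; 47.5000 mod 24 = 23.5000; 34.2000 mod 24 = 10.2000; 55.5000 mod 24 = 7.5000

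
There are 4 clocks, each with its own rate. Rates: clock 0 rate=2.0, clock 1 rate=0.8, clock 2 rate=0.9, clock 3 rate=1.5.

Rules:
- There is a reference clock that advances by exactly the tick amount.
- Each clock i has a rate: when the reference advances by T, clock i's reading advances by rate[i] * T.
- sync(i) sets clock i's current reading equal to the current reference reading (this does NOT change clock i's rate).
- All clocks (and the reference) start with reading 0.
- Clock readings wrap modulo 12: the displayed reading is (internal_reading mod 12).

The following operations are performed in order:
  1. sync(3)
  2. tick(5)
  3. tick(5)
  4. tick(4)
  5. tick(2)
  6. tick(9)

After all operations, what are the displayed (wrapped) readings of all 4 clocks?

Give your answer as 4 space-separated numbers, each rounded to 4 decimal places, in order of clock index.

After op 1 sync(3): ref=0.0000 raw=[0.0000 0.0000 0.0000 0.0000]
After op 2 tick(5): ref=5.0000 raw=[10.0000 4.0000 4.5000 7.5000]
After op 3 tick(5): ref=10.0000 raw=[20.0000 8.0000 9.0000 15.0000]
After op 4 tick(4): ref=14.0000 raw=[28.0000 11.2000 12.6000 21.0000]
After op 5 tick(2): ref=16.0000 raw=[32.0000 12.8000 14.4000 24.0000]
After op 6 tick(9): ref=25.0000 raw=[50.0000 20.0000 22.5000 37.5000]
Wrap final raw readings (mod 12): 50.0000 mod 12 = 2.0000; 20.0000 mod 12 = 8.0000; 22.5000 mod 12 = 10.5000; 37.5000 mod 12 = 1.5000

Answer: 2.0000 8.0000 10.5000 1.5000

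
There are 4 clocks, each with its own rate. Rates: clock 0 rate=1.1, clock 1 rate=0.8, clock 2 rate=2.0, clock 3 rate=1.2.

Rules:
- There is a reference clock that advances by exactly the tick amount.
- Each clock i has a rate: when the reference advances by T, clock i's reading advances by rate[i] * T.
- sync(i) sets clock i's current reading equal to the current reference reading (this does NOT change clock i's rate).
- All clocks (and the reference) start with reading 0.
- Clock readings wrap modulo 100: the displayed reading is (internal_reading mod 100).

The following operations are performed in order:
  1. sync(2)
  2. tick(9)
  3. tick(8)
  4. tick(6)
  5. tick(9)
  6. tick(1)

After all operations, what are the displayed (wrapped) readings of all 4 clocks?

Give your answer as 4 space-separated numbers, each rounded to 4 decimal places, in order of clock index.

Answer: 36.3000 26.4000 66.0000 39.6000

Derivation:
After op 1 sync(2): ref=0.0000 raw=[0.0000 0.0000 0.0000 0.0000]
After op 2 tick(9): ref=9.0000 raw=[9.9000 7.2000 18.0000 10.8000]
After op 3 tick(8): ref=17.0000 raw=[18.7000 13.6000 34.0000 20.4000]
After op 4 tick(6): ref=23.0000 raw=[25.3000 18.4000 46.0000 27.6000]
After op 5 tick(9): ref=32.0000 raw=[35.2000 25.6000 64.0000 38.4000]
After op 6 tick(1): ref=33.0000 raw=[36.3000 26.4000 66.0000 39.6000]
Wrap final raw readings (mod 100): 36.3000 mod 100 = 36.3000; 26.4000 mod 100 = 26.4000; 66.0000 mod 100 = 66.0000; 39.6000 mod 100 = 39.6000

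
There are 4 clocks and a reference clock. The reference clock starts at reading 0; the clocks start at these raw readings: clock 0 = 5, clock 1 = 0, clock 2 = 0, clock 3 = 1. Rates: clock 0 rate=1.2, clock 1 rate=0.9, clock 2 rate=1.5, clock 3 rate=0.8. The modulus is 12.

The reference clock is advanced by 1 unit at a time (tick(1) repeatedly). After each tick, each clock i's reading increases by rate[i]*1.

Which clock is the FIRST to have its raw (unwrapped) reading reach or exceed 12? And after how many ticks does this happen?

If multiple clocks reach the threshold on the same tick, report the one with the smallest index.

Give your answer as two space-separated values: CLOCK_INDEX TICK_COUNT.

clock 0: start=5, rate=1.2, needs 12-5 = 7; ticks = ceil(7/1.2) = ceil(5.8333) = 6; reading at tick 6 = 5 + 1.2*6 = 12.2000
clock 1: start=0, rate=0.9, needs 12-0 = 12; ticks = ceil(12/0.9) = ceil(13.3333) = 14; reading at tick 14 = 0 + 0.9*14 = 12.6000
clock 2: start=0, rate=1.5, needs 12-0 = 12; ticks = ceil(12/1.5) = ceil(8.0000) = 8; reading at tick 8 = 0 + 1.5*8 = 12.0000
clock 3: start=1, rate=0.8, needs 12-1 = 11; ticks = ceil(11/0.8) = ceil(13.7500) = 14; reading at tick 14 = 1 + 0.8*14 = 12.2000
Minimum tick count = 6; winners = [0]; smallest index = 0

Answer: 0 6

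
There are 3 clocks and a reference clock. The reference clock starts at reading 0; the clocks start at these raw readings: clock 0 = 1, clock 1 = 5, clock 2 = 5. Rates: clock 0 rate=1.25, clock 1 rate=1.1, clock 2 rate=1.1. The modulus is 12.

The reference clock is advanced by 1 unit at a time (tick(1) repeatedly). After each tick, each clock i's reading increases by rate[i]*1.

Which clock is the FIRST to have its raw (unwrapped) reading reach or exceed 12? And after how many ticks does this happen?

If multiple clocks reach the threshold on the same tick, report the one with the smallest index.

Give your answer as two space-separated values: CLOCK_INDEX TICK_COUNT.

clock 0: start=1, rate=1.25, needs 12-1 = 11; ticks = ceil(11/1.25) = ceil(8.8000) = 9; reading at tick 9 = 1 + 1.25*9 = 12.2500
clock 1: start=5, rate=1.1, needs 12-5 = 7; ticks = ceil(7/1.1) = ceil(6.3636) = 7; reading at tick 7 = 5 + 1.1*7 = 12.7000
clock 2: start=5, rate=1.1, needs 12-5 = 7; ticks = ceil(7/1.1) = ceil(6.3636) = 7; reading at tick 7 = 5 + 1.1*7 = 12.7000
Minimum tick count = 7; winners = [1, 2]; smallest index = 1

Answer: 1 7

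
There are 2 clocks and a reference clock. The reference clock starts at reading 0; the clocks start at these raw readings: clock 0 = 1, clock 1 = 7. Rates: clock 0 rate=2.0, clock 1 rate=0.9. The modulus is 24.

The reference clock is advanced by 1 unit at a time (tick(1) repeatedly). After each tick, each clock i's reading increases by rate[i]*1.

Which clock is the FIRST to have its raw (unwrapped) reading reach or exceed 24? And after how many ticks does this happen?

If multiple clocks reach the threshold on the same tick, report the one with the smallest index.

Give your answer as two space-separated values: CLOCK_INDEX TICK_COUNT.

Answer: 0 12

Derivation:
clock 0: start=1, rate=2.0, needs 24-1 = 23; ticks = ceil(23/2.0) = ceil(11.5000) = 12; reading at tick 12 = 1 + 2.0*12 = 25.0000
clock 1: start=7, rate=0.9, needs 24-7 = 17; ticks = ceil(17/0.9) = ceil(18.8889) = 19; reading at tick 19 = 7 + 0.9*19 = 24.1000
Minimum tick count = 12; winners = [0]; smallest index = 0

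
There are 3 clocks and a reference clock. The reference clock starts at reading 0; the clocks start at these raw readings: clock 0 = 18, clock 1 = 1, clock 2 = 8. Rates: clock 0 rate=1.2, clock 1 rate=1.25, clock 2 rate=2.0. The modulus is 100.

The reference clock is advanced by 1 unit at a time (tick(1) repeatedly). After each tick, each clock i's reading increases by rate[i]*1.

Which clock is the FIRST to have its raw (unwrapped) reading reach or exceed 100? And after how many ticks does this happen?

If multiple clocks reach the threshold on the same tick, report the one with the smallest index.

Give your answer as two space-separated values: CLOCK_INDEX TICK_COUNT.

Answer: 2 46

Derivation:
clock 0: start=18, rate=1.2, needs 100-18 = 82; ticks = ceil(82/1.2) = ceil(68.3333) = 69; reading at tick 69 = 18 + 1.2*69 = 100.8000
clock 1: start=1, rate=1.25, needs 100-1 = 99; ticks = ceil(99/1.25) = ceil(79.2000) = 80; reading at tick 80 = 1 + 1.25*80 = 101.0000
clock 2: start=8, rate=2.0, needs 100-8 = 92; ticks = ceil(92/2.0) = ceil(46.0000) = 46; reading at tick 46 = 8 + 2.0*46 = 100.0000
Minimum tick count = 46; winners = [2]; smallest index = 2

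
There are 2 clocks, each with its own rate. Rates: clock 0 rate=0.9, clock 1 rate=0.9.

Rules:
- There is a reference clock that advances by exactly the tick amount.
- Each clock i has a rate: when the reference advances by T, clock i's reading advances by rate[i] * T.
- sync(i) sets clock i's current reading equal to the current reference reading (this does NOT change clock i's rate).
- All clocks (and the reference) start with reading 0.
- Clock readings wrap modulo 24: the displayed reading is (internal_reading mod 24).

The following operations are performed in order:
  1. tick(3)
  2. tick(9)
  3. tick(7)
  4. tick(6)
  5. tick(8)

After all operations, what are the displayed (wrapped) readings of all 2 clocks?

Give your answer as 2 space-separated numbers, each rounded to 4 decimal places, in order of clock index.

Answer: 5.7000 5.7000

Derivation:
After op 1 tick(3): ref=3.0000 raw=[2.7000 2.7000]
After op 2 tick(9): ref=12.0000 raw=[10.8000 10.8000]
After op 3 tick(7): ref=19.0000 raw=[17.1000 17.1000]
After op 4 tick(6): ref=25.0000 raw=[22.5000 22.5000]
After op 5 tick(8): ref=33.0000 raw=[29.7000 29.7000]
Wrap final raw readings (mod 24): 29.7000 mod 24 = 5.7000; 29.7000 mod 24 = 5.7000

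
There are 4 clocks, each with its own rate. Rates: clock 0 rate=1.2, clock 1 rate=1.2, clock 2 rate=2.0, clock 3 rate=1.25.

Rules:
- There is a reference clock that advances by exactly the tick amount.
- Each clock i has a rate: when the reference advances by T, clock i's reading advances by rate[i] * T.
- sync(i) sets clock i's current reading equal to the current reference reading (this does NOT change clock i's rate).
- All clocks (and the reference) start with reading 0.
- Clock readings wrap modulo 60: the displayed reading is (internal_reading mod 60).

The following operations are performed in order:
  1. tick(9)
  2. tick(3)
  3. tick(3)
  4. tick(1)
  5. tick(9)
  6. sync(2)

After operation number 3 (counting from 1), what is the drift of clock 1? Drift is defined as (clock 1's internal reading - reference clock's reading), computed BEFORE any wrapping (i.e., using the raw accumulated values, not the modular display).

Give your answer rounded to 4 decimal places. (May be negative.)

Answer: 3.0000

Derivation:
After op 1 tick(9): ref=9.0000 raw=[10.8000 10.8000 18.0000 11.2500]
After op 2 tick(3): ref=12.0000 raw=[14.4000 14.4000 24.0000 15.0000]
After op 3 tick(3): ref=15.0000 raw=[18.0000 18.0000 30.0000 18.7500]
Drift of clock 1 after op 3: 18.0000 - 15.0000 = 3.0000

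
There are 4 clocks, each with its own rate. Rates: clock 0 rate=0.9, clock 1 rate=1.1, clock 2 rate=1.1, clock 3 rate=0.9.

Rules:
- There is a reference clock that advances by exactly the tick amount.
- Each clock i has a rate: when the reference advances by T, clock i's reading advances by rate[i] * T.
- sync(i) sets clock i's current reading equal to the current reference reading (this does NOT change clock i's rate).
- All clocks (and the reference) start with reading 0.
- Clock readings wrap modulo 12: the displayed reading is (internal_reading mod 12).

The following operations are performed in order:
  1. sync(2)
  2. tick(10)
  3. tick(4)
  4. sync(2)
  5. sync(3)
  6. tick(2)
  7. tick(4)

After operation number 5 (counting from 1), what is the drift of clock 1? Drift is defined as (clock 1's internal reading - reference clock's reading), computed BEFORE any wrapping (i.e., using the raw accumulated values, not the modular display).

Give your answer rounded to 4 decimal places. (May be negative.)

Answer: 1.4000

Derivation:
After op 1 sync(2): ref=0.0000 raw=[0.0000 0.0000 0.0000 0.0000]
After op 2 tick(10): ref=10.0000 raw=[9.0000 11.0000 11.0000 9.0000]
After op 3 tick(4): ref=14.0000 raw=[12.6000 15.4000 15.4000 12.6000]
After op 4 sync(2): ref=14.0000 raw=[12.6000 15.4000 14.0000 12.6000]
After op 5 sync(3): ref=14.0000 raw=[12.6000 15.4000 14.0000 14.0000]
Drift of clock 1 after op 5: 15.4000 - 14.0000 = 1.4000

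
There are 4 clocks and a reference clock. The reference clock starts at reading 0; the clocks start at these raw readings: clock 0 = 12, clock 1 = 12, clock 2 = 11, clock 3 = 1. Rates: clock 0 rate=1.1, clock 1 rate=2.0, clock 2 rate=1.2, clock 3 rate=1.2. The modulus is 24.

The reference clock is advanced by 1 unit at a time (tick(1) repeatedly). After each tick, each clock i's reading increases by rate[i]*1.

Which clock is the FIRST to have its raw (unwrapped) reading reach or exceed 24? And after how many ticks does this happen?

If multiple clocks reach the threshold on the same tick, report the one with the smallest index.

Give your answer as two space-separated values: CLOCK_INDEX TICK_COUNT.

clock 0: start=12, rate=1.1, needs 24-12 = 12; ticks = ceil(12/1.1) = ceil(10.9091) = 11; reading at tick 11 = 12 + 1.1*11 = 24.1000
clock 1: start=12, rate=2.0, needs 24-12 = 12; ticks = ceil(12/2.0) = ceil(6.0000) = 6; reading at tick 6 = 12 + 2.0*6 = 24.0000
clock 2: start=11, rate=1.2, needs 24-11 = 13; ticks = ceil(13/1.2) = ceil(10.8333) = 11; reading at tick 11 = 11 + 1.2*11 = 24.2000
clock 3: start=1, rate=1.2, needs 24-1 = 23; ticks = ceil(23/1.2) = ceil(19.1667) = 20; reading at tick 20 = 1 + 1.2*20 = 25.0000
Minimum tick count = 6; winners = [1]; smallest index = 1

Answer: 1 6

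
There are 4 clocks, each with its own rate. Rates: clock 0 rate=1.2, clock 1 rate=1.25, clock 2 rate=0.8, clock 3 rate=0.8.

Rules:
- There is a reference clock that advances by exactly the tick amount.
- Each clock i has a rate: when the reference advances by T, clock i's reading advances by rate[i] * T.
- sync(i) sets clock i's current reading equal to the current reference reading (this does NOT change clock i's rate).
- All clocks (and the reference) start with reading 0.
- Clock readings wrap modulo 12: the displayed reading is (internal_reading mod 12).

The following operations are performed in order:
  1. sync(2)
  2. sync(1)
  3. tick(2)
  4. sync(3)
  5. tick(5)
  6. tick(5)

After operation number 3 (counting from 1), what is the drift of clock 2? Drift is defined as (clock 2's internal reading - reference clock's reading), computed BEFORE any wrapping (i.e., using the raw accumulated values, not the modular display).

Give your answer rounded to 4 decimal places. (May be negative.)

After op 1 sync(2): ref=0.0000 raw=[0.0000 0.0000 0.0000 0.0000]
After op 2 sync(1): ref=0.0000 raw=[0.0000 0.0000 0.0000 0.0000]
After op 3 tick(2): ref=2.0000 raw=[2.4000 2.5000 1.6000 1.6000]
Drift of clock 2 after op 3: 1.6000 - 2.0000 = -0.4000

Answer: -0.4000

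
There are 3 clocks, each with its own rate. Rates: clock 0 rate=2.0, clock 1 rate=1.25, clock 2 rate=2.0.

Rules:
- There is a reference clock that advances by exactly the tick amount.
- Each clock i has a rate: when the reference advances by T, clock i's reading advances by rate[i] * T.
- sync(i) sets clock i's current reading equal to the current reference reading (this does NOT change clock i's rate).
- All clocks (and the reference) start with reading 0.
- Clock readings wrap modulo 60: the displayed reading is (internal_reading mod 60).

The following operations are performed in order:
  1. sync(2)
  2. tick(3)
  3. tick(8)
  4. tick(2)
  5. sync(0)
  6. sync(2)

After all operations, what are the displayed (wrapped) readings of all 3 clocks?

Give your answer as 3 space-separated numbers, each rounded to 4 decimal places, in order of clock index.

Answer: 13.0000 16.2500 13.0000

Derivation:
After op 1 sync(2): ref=0.0000 raw=[0.0000 0.0000 0.0000]
After op 2 tick(3): ref=3.0000 raw=[6.0000 3.7500 6.0000]
After op 3 tick(8): ref=11.0000 raw=[22.0000 13.7500 22.0000]
After op 4 tick(2): ref=13.0000 raw=[26.0000 16.2500 26.0000]
After op 5 sync(0): ref=13.0000 raw=[13.0000 16.2500 26.0000]
After op 6 sync(2): ref=13.0000 raw=[13.0000 16.2500 13.0000]
Wrap final raw readings (mod 60): 13.0000 mod 60 = 13.0000; 16.2500 mod 60 = 16.2500; 13.0000 mod 60 = 13.0000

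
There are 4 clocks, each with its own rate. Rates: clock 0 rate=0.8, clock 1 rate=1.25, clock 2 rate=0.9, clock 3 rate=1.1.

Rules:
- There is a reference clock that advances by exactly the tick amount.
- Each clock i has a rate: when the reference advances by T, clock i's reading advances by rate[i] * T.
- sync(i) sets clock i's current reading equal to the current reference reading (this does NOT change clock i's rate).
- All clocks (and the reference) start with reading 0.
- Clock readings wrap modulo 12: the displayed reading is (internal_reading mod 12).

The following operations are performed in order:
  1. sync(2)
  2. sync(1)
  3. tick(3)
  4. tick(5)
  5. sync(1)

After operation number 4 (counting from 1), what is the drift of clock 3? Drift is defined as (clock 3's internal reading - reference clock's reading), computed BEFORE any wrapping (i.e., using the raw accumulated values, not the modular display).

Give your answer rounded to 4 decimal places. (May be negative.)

After op 1 sync(2): ref=0.0000 raw=[0.0000 0.0000 0.0000 0.0000]
After op 2 sync(1): ref=0.0000 raw=[0.0000 0.0000 0.0000 0.0000]
After op 3 tick(3): ref=3.0000 raw=[2.4000 3.7500 2.7000 3.3000]
After op 4 tick(5): ref=8.0000 raw=[6.4000 10.0000 7.2000 8.8000]
Drift of clock 3 after op 4: 8.8000 - 8.0000 = 0.8000

Answer: 0.8000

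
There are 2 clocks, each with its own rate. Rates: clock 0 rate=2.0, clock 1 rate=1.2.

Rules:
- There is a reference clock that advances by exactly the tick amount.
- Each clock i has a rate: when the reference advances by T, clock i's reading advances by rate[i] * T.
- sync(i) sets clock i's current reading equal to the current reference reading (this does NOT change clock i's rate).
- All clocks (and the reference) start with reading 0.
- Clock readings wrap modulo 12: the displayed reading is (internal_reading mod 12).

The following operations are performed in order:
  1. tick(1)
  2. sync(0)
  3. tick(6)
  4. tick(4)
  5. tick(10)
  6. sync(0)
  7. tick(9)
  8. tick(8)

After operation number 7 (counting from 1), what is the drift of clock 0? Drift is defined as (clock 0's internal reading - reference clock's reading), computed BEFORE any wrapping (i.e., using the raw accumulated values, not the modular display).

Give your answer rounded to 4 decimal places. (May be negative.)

After op 1 tick(1): ref=1.0000 raw=[2.0000 1.2000]
After op 2 sync(0): ref=1.0000 raw=[1.0000 1.2000]
After op 3 tick(6): ref=7.0000 raw=[13.0000 8.4000]
After op 4 tick(4): ref=11.0000 raw=[21.0000 13.2000]
After op 5 tick(10): ref=21.0000 raw=[41.0000 25.2000]
After op 6 sync(0): ref=21.0000 raw=[21.0000 25.2000]
After op 7 tick(9): ref=30.0000 raw=[39.0000 36.0000]
Drift of clock 0 after op 7: 39.0000 - 30.0000 = 9.0000

Answer: 9.0000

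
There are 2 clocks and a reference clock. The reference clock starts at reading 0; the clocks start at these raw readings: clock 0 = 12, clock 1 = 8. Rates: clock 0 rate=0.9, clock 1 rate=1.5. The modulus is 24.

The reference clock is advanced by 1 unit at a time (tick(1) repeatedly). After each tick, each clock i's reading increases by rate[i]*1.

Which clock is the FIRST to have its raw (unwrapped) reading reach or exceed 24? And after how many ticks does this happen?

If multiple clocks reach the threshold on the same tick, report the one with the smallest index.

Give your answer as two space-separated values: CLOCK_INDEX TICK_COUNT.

Answer: 1 11

Derivation:
clock 0: start=12, rate=0.9, needs 24-12 = 12; ticks = ceil(12/0.9) = ceil(13.3333) = 14; reading at tick 14 = 12 + 0.9*14 = 24.6000
clock 1: start=8, rate=1.5, needs 24-8 = 16; ticks = ceil(16/1.5) = ceil(10.6667) = 11; reading at tick 11 = 8 + 1.5*11 = 24.5000
Minimum tick count = 11; winners = [1]; smallest index = 1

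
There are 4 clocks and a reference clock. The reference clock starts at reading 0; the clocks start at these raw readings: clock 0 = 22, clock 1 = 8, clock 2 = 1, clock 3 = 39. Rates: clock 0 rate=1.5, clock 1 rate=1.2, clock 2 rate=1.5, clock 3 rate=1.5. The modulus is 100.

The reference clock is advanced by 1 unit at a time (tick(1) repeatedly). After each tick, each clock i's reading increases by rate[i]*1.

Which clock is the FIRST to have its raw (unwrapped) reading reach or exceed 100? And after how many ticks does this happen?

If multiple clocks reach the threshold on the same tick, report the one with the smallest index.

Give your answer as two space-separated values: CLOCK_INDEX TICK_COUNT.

Answer: 3 41

Derivation:
clock 0: start=22, rate=1.5, needs 100-22 = 78; ticks = ceil(78/1.5) = ceil(52.0000) = 52; reading at tick 52 = 22 + 1.5*52 = 100.0000
clock 1: start=8, rate=1.2, needs 100-8 = 92; ticks = ceil(92/1.2) = ceil(76.6667) = 77; reading at tick 77 = 8 + 1.2*77 = 100.4000
clock 2: start=1, rate=1.5, needs 100-1 = 99; ticks = ceil(99/1.5) = ceil(66.0000) = 66; reading at tick 66 = 1 + 1.5*66 = 100.0000
clock 3: start=39, rate=1.5, needs 100-39 = 61; ticks = ceil(61/1.5) = ceil(40.6667) = 41; reading at tick 41 = 39 + 1.5*41 = 100.5000
Minimum tick count = 41; winners = [3]; smallest index = 3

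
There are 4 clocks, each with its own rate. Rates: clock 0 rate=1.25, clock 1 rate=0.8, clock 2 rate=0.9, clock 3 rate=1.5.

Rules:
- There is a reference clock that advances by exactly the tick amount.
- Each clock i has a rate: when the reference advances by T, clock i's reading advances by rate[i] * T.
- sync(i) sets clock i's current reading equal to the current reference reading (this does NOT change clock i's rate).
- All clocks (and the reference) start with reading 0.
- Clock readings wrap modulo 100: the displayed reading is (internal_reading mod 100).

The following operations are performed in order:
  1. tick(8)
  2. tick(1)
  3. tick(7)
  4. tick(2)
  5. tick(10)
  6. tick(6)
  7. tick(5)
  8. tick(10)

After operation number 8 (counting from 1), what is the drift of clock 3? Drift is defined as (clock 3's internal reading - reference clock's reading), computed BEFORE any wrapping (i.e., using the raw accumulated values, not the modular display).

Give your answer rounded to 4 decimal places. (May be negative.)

After op 1 tick(8): ref=8.0000 raw=[10.0000 6.4000 7.2000 12.0000]
After op 2 tick(1): ref=9.0000 raw=[11.2500 7.2000 8.1000 13.5000]
After op 3 tick(7): ref=16.0000 raw=[20.0000 12.8000 14.4000 24.0000]
After op 4 tick(2): ref=18.0000 raw=[22.5000 14.4000 16.2000 27.0000]
After op 5 tick(10): ref=28.0000 raw=[35.0000 22.4000 25.2000 42.0000]
After op 6 tick(6): ref=34.0000 raw=[42.5000 27.2000 30.6000 51.0000]
After op 7 tick(5): ref=39.0000 raw=[48.7500 31.2000 35.1000 58.5000]
After op 8 tick(10): ref=49.0000 raw=[61.2500 39.2000 44.1000 73.5000]
Drift of clock 3 after op 8: 73.5000 - 49.0000 = 24.5000

Answer: 24.5000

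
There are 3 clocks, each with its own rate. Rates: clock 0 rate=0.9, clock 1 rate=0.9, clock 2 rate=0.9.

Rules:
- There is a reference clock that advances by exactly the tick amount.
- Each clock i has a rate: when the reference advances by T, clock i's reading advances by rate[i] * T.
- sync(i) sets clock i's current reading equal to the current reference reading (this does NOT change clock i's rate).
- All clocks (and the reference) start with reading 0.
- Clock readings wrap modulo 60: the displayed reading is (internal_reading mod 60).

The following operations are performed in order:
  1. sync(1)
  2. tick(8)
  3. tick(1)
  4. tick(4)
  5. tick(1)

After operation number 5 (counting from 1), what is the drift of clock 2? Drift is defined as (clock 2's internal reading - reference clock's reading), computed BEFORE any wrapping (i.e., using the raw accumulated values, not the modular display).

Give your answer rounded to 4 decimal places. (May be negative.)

Answer: -1.4000

Derivation:
After op 1 sync(1): ref=0.0000 raw=[0.0000 0.0000 0.0000]
After op 2 tick(8): ref=8.0000 raw=[7.2000 7.2000 7.2000]
After op 3 tick(1): ref=9.0000 raw=[8.1000 8.1000 8.1000]
After op 4 tick(4): ref=13.0000 raw=[11.7000 11.7000 11.7000]
After op 5 tick(1): ref=14.0000 raw=[12.6000 12.6000 12.6000]
Drift of clock 2 after op 5: 12.6000 - 14.0000 = -1.4000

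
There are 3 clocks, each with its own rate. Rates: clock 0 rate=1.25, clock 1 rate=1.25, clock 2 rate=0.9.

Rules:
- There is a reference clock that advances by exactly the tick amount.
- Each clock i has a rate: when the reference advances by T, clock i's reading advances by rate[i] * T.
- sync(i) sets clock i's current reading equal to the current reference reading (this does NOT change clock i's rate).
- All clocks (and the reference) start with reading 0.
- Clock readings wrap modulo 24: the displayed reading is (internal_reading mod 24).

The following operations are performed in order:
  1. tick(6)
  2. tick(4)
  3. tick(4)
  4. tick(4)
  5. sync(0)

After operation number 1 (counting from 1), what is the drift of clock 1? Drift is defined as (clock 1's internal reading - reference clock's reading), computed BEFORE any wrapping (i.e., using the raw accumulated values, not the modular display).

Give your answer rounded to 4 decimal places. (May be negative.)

After op 1 tick(6): ref=6.0000 raw=[7.5000 7.5000 5.4000]
Drift of clock 1 after op 1: 7.5000 - 6.0000 = 1.5000

Answer: 1.5000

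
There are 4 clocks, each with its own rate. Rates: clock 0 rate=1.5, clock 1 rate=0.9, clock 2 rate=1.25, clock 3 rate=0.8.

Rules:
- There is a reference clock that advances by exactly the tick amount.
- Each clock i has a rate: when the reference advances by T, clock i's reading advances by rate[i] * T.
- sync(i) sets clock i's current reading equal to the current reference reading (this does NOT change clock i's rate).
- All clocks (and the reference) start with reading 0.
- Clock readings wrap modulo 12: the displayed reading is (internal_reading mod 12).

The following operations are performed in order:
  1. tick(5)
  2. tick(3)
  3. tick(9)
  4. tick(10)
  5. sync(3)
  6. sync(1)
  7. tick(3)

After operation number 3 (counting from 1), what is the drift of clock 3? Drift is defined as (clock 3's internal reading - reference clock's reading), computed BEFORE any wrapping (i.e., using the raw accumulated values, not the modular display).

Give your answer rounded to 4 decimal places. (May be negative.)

After op 1 tick(5): ref=5.0000 raw=[7.5000 4.5000 6.2500 4.0000]
After op 2 tick(3): ref=8.0000 raw=[12.0000 7.2000 10.0000 6.4000]
After op 3 tick(9): ref=17.0000 raw=[25.5000 15.3000 21.2500 13.6000]
Drift of clock 3 after op 3: 13.6000 - 17.0000 = -3.4000

Answer: -3.4000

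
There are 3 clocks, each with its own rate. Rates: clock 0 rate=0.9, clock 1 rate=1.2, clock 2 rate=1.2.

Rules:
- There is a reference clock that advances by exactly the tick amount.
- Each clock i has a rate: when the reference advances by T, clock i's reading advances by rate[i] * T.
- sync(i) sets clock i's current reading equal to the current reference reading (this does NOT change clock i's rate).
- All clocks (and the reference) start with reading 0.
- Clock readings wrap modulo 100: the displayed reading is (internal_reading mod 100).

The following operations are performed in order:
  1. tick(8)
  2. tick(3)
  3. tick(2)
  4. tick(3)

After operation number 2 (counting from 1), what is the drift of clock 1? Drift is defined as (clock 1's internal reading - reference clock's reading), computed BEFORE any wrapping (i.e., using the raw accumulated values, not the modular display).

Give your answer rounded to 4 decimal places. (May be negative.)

Answer: 2.2000

Derivation:
After op 1 tick(8): ref=8.0000 raw=[7.2000 9.6000 9.6000]
After op 2 tick(3): ref=11.0000 raw=[9.9000 13.2000 13.2000]
Drift of clock 1 after op 2: 13.2000 - 11.0000 = 2.2000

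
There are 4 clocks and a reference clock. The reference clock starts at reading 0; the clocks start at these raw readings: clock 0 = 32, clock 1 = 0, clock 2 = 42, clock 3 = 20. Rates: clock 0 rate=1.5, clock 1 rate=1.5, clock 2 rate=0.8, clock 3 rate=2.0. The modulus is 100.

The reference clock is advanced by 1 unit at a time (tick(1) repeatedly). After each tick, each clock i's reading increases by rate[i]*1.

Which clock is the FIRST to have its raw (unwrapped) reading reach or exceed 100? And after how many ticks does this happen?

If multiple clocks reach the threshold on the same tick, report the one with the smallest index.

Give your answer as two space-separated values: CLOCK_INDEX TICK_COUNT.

Answer: 3 40

Derivation:
clock 0: start=32, rate=1.5, needs 100-32 = 68; ticks = ceil(68/1.5) = ceil(45.3333) = 46; reading at tick 46 = 32 + 1.5*46 = 101.0000
clock 1: start=0, rate=1.5, needs 100-0 = 100; ticks = ceil(100/1.5) = ceil(66.6667) = 67; reading at tick 67 = 0 + 1.5*67 = 100.5000
clock 2: start=42, rate=0.8, needs 100-42 = 58; ticks = ceil(58/0.8) = ceil(72.5000) = 73; reading at tick 73 = 42 + 0.8*73 = 100.4000
clock 3: start=20, rate=2.0, needs 100-20 = 80; ticks = ceil(80/2.0) = ceil(40.0000) = 40; reading at tick 40 = 20 + 2.0*40 = 100.0000
Minimum tick count = 40; winners = [3]; smallest index = 3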